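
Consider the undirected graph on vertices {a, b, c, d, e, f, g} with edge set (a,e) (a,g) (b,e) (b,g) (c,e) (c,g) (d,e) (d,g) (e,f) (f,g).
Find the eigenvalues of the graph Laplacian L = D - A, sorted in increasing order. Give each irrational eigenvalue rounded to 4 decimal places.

Reading degrees in the order [a, b, c, d, e, f, g] gives [2, 2, 2, 2, 5, 2, 5]; set D = diag(2, 2, 2, 2, 5, 2, 5) and form L = D - A. Diagonalising L (or applying a numerical eigensolver to the 7x7 matrix) gives the spectrum above. The single zero eigenvalue shows the graph is connected. By the matrix-tree theorem the graph has (1/7) * product of the nonzero eigenvalues = 80 spanning trees.

[0, 2, 2, 2, 2, 5, 7]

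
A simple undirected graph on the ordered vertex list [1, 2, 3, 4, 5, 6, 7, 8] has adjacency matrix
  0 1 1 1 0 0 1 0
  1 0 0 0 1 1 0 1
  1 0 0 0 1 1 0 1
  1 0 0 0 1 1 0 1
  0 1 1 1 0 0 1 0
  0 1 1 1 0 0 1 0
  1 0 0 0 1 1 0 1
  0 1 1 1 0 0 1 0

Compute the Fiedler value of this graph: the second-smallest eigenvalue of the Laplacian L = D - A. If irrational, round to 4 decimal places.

4

With the vertex order [1, 2, 3, 4, 5, 6, 7, 8], the degrees are [4, 4, 4, 4, 4, 4, 4, 4], giving D = diag(4, 4, 4, 4, 4, 4, 4, 4) and L = D - A. Computing the eigenvalues of L and sorting gives [0, 4, 4, 4, 4, 4, 4, 8]. The Fiedler value lambda_2 = 4 is strictly positive, so the graph is connected. The eigenvalues sum to 32, which equals trace(L) = 2|E|.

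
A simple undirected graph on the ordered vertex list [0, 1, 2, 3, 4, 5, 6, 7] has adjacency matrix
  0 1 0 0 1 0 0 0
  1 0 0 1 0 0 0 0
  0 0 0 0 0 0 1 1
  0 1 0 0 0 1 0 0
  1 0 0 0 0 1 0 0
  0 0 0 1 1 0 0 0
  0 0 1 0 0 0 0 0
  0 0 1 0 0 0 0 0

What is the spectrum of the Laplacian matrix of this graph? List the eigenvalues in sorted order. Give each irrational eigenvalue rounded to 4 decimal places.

[0, 0, 1, 1.3820, 1.3820, 3, 3.6180, 3.6180]

With the vertex order [0, 1, 2, 3, 4, 5, 6, 7], the degrees are [2, 2, 2, 2, 2, 2, 1, 1], giving D = diag(2, 2, 2, 2, 2, 2, 1, 1) and L = D - A. L is symmetric positive semidefinite, so every eigenvalue is real and nonnegative. The 2 zero eigenvalues correspond to the 2 connected components.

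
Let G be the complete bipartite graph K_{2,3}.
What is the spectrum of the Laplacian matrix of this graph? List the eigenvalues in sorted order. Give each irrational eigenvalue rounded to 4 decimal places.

[0, 2, 2, 3, 5]

The graph has 5 vertices and degree multiset [3, 3, 2, 2, 2]; D is the diagonal matrix of degrees and L = D - A. Diagonalising L (or applying a numerical eigensolver to the 5x5 matrix) gives the spectrum above. There is one zero in the spectrum, matching the 1 component.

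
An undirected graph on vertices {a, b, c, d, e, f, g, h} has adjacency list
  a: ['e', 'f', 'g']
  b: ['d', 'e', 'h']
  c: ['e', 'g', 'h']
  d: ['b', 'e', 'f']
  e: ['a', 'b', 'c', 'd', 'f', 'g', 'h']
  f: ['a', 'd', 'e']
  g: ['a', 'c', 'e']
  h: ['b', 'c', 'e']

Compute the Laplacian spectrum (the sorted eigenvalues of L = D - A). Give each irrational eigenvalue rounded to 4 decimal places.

With the vertex order [a, b, c, d, e, f, g, h], the degrees are [3, 3, 3, 3, 7, 3, 3, 3], giving D = diag(3, 3, 3, 3, 7, 3, 3, 3) and L = D - A. Diagonalising L (or applying a numerical eigensolver to the 8x8 matrix) gives the spectrum above. The single zero eigenvalue shows the graph is connected.

[0, 1.7530, 1.7530, 3.4450, 3.4450, 4.8019, 4.8019, 8]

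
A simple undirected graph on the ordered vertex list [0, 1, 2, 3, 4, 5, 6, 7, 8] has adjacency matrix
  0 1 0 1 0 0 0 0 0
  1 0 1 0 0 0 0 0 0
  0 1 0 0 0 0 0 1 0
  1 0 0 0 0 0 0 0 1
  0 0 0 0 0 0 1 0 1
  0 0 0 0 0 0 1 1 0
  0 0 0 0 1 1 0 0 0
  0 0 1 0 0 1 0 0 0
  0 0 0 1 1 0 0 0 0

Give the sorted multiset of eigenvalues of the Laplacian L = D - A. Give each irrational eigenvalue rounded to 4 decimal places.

[0, 0.4679, 0.4679, 1.6527, 1.6527, 3, 3, 3.8794, 3.8794]

Each diagonal entry of L is the vertex degree and each off-diagonal entry is -1 where an edge is present, 0 otherwise; in the order [0, 1, 2, 3, 4, 5, 6, 7, 8] the diagonal is [2, 2, 2, 2, 2, 2, 2, 2, 2]. Diagonalising L (or applying a numerical eigensolver to the 9x9 matrix) gives the spectrum above. There is one zero in the spectrum, matching the 1 component. By the matrix-tree theorem the graph has (1/9) * product of the nonzero eigenvalues = 9 spanning trees.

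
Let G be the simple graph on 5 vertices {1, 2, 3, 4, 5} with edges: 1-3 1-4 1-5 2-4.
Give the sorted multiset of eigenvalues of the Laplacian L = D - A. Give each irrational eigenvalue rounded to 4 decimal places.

Each diagonal entry of L is the vertex degree and each off-diagonal entry is -1 where an edge is present, 0 otherwise; in the order [1, 2, 3, 4, 5] the diagonal is [3, 1, 1, 2, 1]. Since every row of L sums to 0, the all-ones vector is in the kernel and 0 is an eigenvalue. The single zero eigenvalue shows the graph is connected.

[0, 0.5188, 1, 2.3111, 4.1701]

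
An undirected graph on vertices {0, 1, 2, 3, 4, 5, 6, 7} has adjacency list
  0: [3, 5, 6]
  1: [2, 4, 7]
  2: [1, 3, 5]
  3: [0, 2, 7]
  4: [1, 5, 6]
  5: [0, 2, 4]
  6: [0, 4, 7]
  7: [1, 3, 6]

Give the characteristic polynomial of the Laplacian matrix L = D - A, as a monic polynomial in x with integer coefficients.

Reading degrees in the order [0, 1, 2, 3, 4, 5, 6, 7] gives [3, 3, 3, 3, 3, 3, 3, 3]; set D = diag(3, 3, 3, 3, 3, 3, 3, 3) and form L = D - A. L has integer entries, so p(x) = det(xI - L) has integer coefficients. Expanding the determinant yields x^8 - 24x^7 + 240x^6 - 1296x^5 + 4080x^4 - 7488x^3 + 7424x^2 - 3072x. Since p(0) = det(-L) = 0, x divides p(x). By the matrix-tree theorem the graph has (1/8) * product of the nonzero eigenvalues = 384 spanning trees. The eigenvalues sum to 24, which equals trace(L) = 2|E|.

x^8 - 24x^7 + 240x^6 - 1296x^5 + 4080x^4 - 7488x^3 + 7424x^2 - 3072x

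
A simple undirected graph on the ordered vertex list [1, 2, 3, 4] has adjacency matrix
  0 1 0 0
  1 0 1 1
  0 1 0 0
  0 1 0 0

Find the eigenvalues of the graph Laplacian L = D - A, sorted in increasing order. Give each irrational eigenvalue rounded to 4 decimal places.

With the vertex order [1, 2, 3, 4], the degrees are [1, 3, 1, 1], giving D = diag(1, 3, 1, 1) and L = D - A. Since every row of L sums to 0, the all-ones vector is in the kernel and 0 is an eigenvalue. The largest eigenvalue, 4, is at most the vertex count 4.

[0, 1, 1, 4]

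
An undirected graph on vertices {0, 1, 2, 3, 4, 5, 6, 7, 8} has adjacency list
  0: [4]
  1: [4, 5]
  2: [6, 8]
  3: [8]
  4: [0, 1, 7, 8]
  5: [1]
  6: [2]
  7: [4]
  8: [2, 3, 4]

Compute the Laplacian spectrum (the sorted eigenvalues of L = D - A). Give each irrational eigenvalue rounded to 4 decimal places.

[0, 0.2427, 0.5371, 0.6893, 1, 2.1297, 2.4166, 3.6434, 5.3411]

Reading degrees in the order [0, 1, 2, 3, 4, 5, 6, 7, 8] gives [1, 2, 2, 1, 4, 1, 1, 1, 3]; set D = diag(1, 2, 2, 1, 4, 1, 1, 1, 3) and form L = D - A. Since every row of L sums to 0, the all-ones vector is in the kernel and 0 is an eigenvalue. The single zero eigenvalue shows the graph is connected. By the matrix-tree theorem the graph has (1/9) * product of the nonzero eigenvalues = 1 spanning tree. The largest eigenvalue, 5.3411, is at most the vertex count 9.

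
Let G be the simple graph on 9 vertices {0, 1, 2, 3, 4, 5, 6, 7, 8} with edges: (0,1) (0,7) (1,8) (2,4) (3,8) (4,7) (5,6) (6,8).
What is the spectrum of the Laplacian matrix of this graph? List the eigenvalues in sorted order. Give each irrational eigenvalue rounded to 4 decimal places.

With the vertex order [0, 1, 2, 3, 4, 5, 6, 7, 8], the degrees are [2, 2, 1, 1, 2, 1, 2, 2, 3], giving D = diag(2, 2, 1, 1, 2, 1, 2, 2, 3) and L = D - A. Diagonalising L (or applying a numerical eigensolver to the 9x9 matrix) gives the spectrum above. There is one zero in the spectrum, matching the 1 component.

[0, 0.1404, 0.5362, 0.7754, 1.5803, 2.2449, 2.7784, 3.5988, 4.3455]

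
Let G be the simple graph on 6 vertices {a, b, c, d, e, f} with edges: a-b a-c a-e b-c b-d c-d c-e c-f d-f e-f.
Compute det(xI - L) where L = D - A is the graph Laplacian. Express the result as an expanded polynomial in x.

Reading degrees in the order [a, b, c, d, e, f] gives [3, 3, 5, 3, 3, 3]; set D = diag(3, 3, 5, 3, 3, 3) and form L = D - A. Computing det(xI - L) by cofactor expansion (or equivalently via sum-over-permutations) gives x^6 - 20x^5 + 155x^4 - 580x^3 + 1045x^2 - 726x. The constant term is 0 because L is singular (the all-ones vector lies in its kernel).

x^6 - 20x^5 + 155x^4 - 580x^3 + 1045x^2 - 726x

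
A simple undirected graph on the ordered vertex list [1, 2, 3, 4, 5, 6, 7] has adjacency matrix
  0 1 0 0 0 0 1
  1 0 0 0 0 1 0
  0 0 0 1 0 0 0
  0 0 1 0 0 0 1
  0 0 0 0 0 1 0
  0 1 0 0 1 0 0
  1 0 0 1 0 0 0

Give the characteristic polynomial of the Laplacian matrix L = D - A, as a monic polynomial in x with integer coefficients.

x^7 - 12x^6 + 55x^5 - 120x^4 + 126x^3 - 56x^2 + 7x

With the vertex order [1, 2, 3, 4, 5, 6, 7], the degrees are [2, 2, 1, 2, 1, 2, 2], giving D = diag(2, 2, 1, 2, 1, 2, 2) and L = D - A. L has integer entries, so p(x) = det(xI - L) has integer coefficients. Expanding the determinant yields x^7 - 12x^6 + 55x^5 - 120x^4 + 126x^3 - 56x^2 + 7x. The coefficient of x^6 equals -trace(L) = -12, matching the sum of degrees. By the matrix-tree theorem the graph has (1/7) * product of the nonzero eigenvalues = 1 spanning tree.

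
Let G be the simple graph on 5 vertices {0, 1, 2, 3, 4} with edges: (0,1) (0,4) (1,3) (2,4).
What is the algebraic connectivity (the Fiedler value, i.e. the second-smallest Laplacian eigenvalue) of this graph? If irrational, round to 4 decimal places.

0.3820

Reading degrees in the order [0, 1, 2, 3, 4] gives [2, 2, 1, 1, 2]; set D = diag(2, 2, 1, 1, 2) and form L = D - A. The sorted Laplacian eigenvalues are [0, 0.3820, 1.3820, 2.6180, 3.6180]; the algebraic connectivity is the second entry, 0.3820. The largest eigenvalue, 3.6180, is at most the vertex count 5.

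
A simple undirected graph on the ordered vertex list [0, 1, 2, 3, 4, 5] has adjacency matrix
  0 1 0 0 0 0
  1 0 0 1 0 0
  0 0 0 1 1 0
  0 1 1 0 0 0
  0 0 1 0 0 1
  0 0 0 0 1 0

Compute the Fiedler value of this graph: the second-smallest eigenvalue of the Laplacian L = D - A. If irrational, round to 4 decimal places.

0.2679

Each diagonal entry of L is the vertex degree and each off-diagonal entry is -1 where an edge is present, 0 otherwise; in the order [0, 1, 2, 3, 4, 5] the diagonal is [1, 2, 2, 2, 2, 1]. The sorted Laplacian eigenvalues are [0, 0.2679, 1, 2, 3, 3.7321]; the algebraic connectivity is the second entry, 0.2679. There is one zero in the spectrum, matching the 1 component. The eigenvalues sum to 10, which equals trace(L) = 2|E|.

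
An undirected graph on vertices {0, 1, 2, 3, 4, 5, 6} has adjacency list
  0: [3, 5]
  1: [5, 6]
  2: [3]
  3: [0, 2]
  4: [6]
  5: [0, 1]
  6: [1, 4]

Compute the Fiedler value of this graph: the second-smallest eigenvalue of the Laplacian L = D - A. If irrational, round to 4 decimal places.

0.1981

Each diagonal entry of L is the vertex degree and each off-diagonal entry is -1 where an edge is present, 0 otherwise; in the order [0, 1, 2, 3, 4, 5, 6] the diagonal is [2, 2, 1, 2, 1, 2, 2]. Computing the eigenvalues of L and sorting gives [0, 0.1981, 0.7530, 1.5550, 2.4450, 3.2470, 3.8019]. The Fiedler value lambda_2 = 0.1981 is strictly positive, so the graph is connected. The eigenvalues sum to 12, which equals trace(L) = 2|E|.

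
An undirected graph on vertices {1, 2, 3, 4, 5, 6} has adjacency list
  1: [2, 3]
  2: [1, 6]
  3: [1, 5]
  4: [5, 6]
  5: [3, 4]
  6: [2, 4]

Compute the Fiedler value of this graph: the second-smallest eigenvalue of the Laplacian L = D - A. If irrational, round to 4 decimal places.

1

With the vertex order [1, 2, 3, 4, 5, 6], the degrees are [2, 2, 2, 2, 2, 2], giving D = diag(2, 2, 2, 2, 2, 2) and L = D - A. Computing the eigenvalues of L and sorting gives [0, 1, 1, 3, 3, 4]. The Fiedler value lambda_2 = 1 is strictly positive, so the graph is connected. The largest eigenvalue, 4, is at most the vertex count 6.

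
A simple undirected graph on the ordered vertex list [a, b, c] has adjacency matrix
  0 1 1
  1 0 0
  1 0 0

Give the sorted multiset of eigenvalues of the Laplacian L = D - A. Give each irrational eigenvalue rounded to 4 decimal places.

Reading degrees in the order [a, b, c] gives [2, 1, 1]; set D = diag(2, 1, 1) and form L = D - A. Since every row of L sums to 0, the all-ones vector is in the kernel and 0 is an eigenvalue. The single zero eigenvalue shows the graph is connected. By the matrix-tree theorem the graph has (1/3) * product of the nonzero eigenvalues = 1 spanning tree. There is one zero in the spectrum, matching the 1 component.

[0, 1, 3]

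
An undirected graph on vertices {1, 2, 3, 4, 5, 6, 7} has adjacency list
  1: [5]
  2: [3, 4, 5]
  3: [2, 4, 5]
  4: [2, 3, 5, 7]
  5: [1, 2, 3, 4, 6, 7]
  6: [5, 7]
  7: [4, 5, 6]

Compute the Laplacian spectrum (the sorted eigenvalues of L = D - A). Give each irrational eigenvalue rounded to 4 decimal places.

[0, 1, 1.5188, 3.3111, 4, 5.1701, 7]

Each diagonal entry of L is the vertex degree and each off-diagonal entry is -1 where an edge is present, 0 otherwise; in the order [1, 2, 3, 4, 5, 6, 7] the diagonal is [1, 3, 3, 4, 6, 2, 3]. L is symmetric positive semidefinite, so every eigenvalue is real and nonnegative. The single zero eigenvalue shows the graph is connected. The eigenvalues sum to 22, which equals trace(L) = 2|E|. There is one zero in the spectrum, matching the 1 component.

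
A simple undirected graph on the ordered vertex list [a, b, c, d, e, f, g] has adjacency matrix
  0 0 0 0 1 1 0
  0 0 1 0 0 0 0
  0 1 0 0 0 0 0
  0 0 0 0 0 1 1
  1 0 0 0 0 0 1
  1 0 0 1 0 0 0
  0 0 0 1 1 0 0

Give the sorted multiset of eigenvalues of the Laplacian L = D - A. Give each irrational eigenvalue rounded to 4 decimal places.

Each diagonal entry of L is the vertex degree and each off-diagonal entry is -1 where an edge is present, 0 otherwise; in the order [a, b, c, d, e, f, g] the diagonal is [2, 1, 1, 2, 2, 2, 2]. The multiplicity of 0 as a Laplacian eigenvalue equals the number of connected components. The 2 zero eigenvalues correspond to the 2 connected components. The largest eigenvalue, 3.6180, is at most the vertex count 7.

[0, 0, 1.3820, 1.3820, 2, 3.6180, 3.6180]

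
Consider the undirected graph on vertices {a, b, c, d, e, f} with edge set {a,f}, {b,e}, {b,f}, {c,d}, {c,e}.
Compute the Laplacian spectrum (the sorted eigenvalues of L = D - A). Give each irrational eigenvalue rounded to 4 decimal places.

Each diagonal entry of L is the vertex degree and each off-diagonal entry is -1 where an edge is present, 0 otherwise; in the order [a, b, c, d, e, f] the diagonal is [1, 2, 2, 1, 2, 2]. Since every row of L sums to 0, the all-ones vector is in the kernel and 0 is an eigenvalue. There is one zero in the spectrum, matching the 1 component. The eigenvalues sum to 10, which equals trace(L) = 2|E|.

[0, 0.2679, 1, 2, 3, 3.7321]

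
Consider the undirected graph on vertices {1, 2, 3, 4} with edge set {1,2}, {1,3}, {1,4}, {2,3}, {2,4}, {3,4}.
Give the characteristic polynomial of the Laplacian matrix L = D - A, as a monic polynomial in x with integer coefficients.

Each diagonal entry of L is the vertex degree and each off-diagonal entry is -1 where an edge is present, 0 otherwise; in the order [1, 2, 3, 4] the diagonal is [3, 3, 3, 3]. L has integer entries, so p(x) = det(xI - L) has integer coefficients. Expanding the determinant yields x^4 - 12x^3 + 48x^2 - 64x. Since p(0) = det(-L) = 0, x divides p(x). By the matrix-tree theorem the graph has (1/4) * product of the nonzero eigenvalues = 16 spanning trees. There is one zero in the spectrum, matching the 1 component.

x^4 - 12x^3 + 48x^2 - 64x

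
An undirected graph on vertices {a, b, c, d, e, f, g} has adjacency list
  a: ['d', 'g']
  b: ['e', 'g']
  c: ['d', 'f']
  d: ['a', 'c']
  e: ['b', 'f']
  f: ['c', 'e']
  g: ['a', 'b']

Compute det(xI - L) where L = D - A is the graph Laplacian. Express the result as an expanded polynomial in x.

With the vertex order [a, b, c, d, e, f, g], the degrees are [2, 2, 2, 2, 2, 2, 2], giving D = diag(2, 2, 2, 2, 2, 2, 2) and L = D - A. Computing det(xI - L) by cofactor expansion (or equivalently via sum-over-permutations) gives x^7 - 14x^6 + 77x^5 - 210x^4 + 294x^3 - 196x^2 + 49x. The coefficient of x^6 equals -trace(L) = -14, matching the sum of degrees. By the matrix-tree theorem the graph has (1/7) * product of the nonzero eigenvalues = 7 spanning trees.

x^7 - 14x^6 + 77x^5 - 210x^4 + 294x^3 - 196x^2 + 49x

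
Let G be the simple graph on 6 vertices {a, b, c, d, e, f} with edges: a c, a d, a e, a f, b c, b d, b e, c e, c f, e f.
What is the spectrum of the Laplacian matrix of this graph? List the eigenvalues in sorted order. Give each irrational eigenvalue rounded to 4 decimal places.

With the vertex order [a, b, c, d, e, f], the degrees are [4, 3, 4, 2, 4, 3], giving D = diag(4, 3, 4, 2, 4, 3) and L = D - A. The multiplicity of 0 as a Laplacian eigenvalue equals the number of connected components. The eigenvalues sum to 20, which equals trace(L) = 2|E|. There is one zero in the spectrum, matching the 1 component.

[0, 1.7857, 3, 4.5392, 5, 5.6751]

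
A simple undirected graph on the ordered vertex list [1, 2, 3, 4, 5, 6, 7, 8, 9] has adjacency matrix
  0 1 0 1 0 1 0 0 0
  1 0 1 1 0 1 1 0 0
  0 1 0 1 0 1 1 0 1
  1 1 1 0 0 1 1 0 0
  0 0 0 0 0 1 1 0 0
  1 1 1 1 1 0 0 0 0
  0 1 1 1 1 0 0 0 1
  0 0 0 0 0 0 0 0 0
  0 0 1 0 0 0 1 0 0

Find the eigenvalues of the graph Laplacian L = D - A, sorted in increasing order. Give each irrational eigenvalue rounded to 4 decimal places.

[0, 0, 1.6639, 1.9075, 3.8150, 5.2351, 6, 6.4239, 6.9545]

Reading degrees in the order [1, 2, 3, 4, 5, 6, 7, 8, 9] gives [3, 5, 5, 5, 2, 5, 5, 0, 2]; set D = diag(3, 5, 5, 5, 2, 5, 5, 0, 2) and form L = D - A. Diagonalising L (or applying a numerical eigensolver to the 9x9 matrix) gives the spectrum above. The 2 zero eigenvalues correspond to the 2 connected components.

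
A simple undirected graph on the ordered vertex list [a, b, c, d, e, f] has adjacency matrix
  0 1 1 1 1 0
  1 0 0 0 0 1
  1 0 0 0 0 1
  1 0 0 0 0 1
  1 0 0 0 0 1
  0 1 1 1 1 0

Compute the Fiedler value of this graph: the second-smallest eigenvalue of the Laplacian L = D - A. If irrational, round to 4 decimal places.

2

Reading degrees in the order [a, b, c, d, e, f] gives [4, 2, 2, 2, 2, 4]; set D = diag(4, 2, 2, 2, 2, 4) and form L = D - A. Computing the eigenvalues of L and sorting gives [0, 2, 2, 2, 4, 6]. The Fiedler value lambda_2 = 2 is strictly positive, so the graph is connected. There is one zero in the spectrum, matching the 1 component.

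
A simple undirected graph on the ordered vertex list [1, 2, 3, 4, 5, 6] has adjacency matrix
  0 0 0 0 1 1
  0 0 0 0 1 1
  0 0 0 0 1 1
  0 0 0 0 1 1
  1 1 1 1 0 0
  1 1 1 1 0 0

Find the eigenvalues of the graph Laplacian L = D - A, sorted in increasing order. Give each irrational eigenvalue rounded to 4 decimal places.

With the vertex order [1, 2, 3, 4, 5, 6], the degrees are [2, 2, 2, 2, 4, 4], giving D = diag(2, 2, 2, 2, 4, 4) and L = D - A. The multiplicity of 0 as a Laplacian eigenvalue equals the number of connected components. The single zero eigenvalue shows the graph is connected.

[0, 2, 2, 2, 4, 6]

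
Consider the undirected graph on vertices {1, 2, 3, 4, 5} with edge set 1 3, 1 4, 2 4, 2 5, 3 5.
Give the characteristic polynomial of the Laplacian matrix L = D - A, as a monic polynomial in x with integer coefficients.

x^5 - 10x^4 + 35x^3 - 50x^2 + 25x

Each diagonal entry of L is the vertex degree and each off-diagonal entry is -1 where an edge is present, 0 otherwise; in the order [1, 2, 3, 4, 5] the diagonal is [2, 2, 2, 2, 2]. L has integer entries, so p(x) = det(xI - L) has integer coefficients. Expanding the determinant yields x^5 - 10x^4 + 35x^3 - 50x^2 + 25x. The constant term is 0 because L is singular (the all-ones vector lies in its kernel). By the matrix-tree theorem the graph has (1/5) * product of the nonzero eigenvalues = 5 spanning trees.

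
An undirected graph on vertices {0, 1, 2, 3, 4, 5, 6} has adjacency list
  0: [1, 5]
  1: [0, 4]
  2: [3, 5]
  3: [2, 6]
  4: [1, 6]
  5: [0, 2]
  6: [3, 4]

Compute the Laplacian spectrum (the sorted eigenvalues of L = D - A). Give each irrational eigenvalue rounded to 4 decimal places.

Each diagonal entry of L is the vertex degree and each off-diagonal entry is -1 where an edge is present, 0 otherwise; in the order [0, 1, 2, 3, 4, 5, 6] the diagonal is [2, 2, 2, 2, 2, 2, 2]. L is symmetric positive semidefinite, so every eigenvalue is real and nonnegative. The single zero eigenvalue shows the graph is connected. By the matrix-tree theorem the graph has (1/7) * product of the nonzero eigenvalues = 7 spanning trees.

[0, 0.7530, 0.7530, 2.4450, 2.4450, 3.8019, 3.8019]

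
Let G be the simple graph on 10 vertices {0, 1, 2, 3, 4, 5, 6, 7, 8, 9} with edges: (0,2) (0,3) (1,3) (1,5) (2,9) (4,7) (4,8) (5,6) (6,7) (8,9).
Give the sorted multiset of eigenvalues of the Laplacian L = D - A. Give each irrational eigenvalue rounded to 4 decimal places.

[0, 0.3820, 0.3820, 1.3820, 1.3820, 2.6180, 2.6180, 3.6180, 3.6180, 4]

Each diagonal entry of L is the vertex degree and each off-diagonal entry is -1 where an edge is present, 0 otherwise; in the order [0, 1, 2, 3, 4, 5, 6, 7, 8, 9] the diagonal is [2, 2, 2, 2, 2, 2, 2, 2, 2, 2]. The multiplicity of 0 as a Laplacian eigenvalue equals the number of connected components. There is one zero in the spectrum, matching the 1 component. By the matrix-tree theorem the graph has (1/10) * product of the nonzero eigenvalues = 10 spanning trees.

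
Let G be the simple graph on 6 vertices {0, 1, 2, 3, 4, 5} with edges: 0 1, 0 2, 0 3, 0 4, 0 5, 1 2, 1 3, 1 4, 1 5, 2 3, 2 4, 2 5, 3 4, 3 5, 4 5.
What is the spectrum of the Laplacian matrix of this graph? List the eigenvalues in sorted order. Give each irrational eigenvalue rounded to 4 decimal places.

[0, 6, 6, 6, 6, 6]

With the vertex order [0, 1, 2, 3, 4, 5], the degrees are [5, 5, 5, 5, 5, 5], giving D = diag(5, 5, 5, 5, 5, 5) and L = D - A. L is symmetric positive semidefinite, so every eigenvalue is real and nonnegative. The single zero eigenvalue shows the graph is connected. There is one zero in the spectrum, matching the 1 component. The eigenvalues sum to 30, which equals trace(L) = 2|E|.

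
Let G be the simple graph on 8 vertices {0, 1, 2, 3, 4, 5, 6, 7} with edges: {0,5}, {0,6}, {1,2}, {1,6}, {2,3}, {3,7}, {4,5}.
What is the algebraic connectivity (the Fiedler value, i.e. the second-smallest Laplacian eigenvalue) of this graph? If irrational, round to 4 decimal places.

0.1522

Reading degrees in the order [0, 1, 2, 3, 4, 5, 6, 7] gives [2, 2, 2, 2, 1, 2, 2, 1]; set D = diag(2, 2, 2, 2, 1, 2, 2, 1) and form L = D - A. The sorted Laplacian eigenvalues are [0, 0.1522, 0.5858, 1.2346, 2, 2.7654, 3.4142, 3.8478]; the algebraic connectivity is the second entry, 0.1522. The eigenvalues sum to 14, which equals trace(L) = 2|E|.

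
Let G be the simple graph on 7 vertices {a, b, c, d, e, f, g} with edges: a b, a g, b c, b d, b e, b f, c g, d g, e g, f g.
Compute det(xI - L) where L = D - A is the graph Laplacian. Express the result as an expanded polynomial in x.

With the vertex order [a, b, c, d, e, f, g], the degrees are [2, 5, 2, 2, 2, 2, 5], giving D = diag(2, 5, 2, 2, 2, 2, 5) and L = D - A. L has integer entries, so p(x) = det(xI - L) has integer coefficients. Expanding the determinant yields x^7 - 20x^6 + 155x^5 - 600x^4 + 1240x^3 - 1312x^2 + 560x. Since p(0) = det(-L) = 0, x divides p(x).

x^7 - 20x^6 + 155x^5 - 600x^4 + 1240x^3 - 1312x^2 + 560x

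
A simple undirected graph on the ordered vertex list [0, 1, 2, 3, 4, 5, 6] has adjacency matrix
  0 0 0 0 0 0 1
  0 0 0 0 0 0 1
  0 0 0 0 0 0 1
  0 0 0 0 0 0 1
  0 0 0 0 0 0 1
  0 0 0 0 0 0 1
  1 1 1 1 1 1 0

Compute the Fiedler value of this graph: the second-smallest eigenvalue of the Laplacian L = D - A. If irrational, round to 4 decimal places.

1

Each diagonal entry of L is the vertex degree and each off-diagonal entry is -1 where an edge is present, 0 otherwise; in the order [0, 1, 2, 3, 4, 5, 6] the diagonal is [1, 1, 1, 1, 1, 1, 6]. Computing the eigenvalues of L and sorting gives [0, 1, 1, 1, 1, 1, 7]. The Fiedler value lambda_2 = 1 is strictly positive, so the graph is connected. There is one zero in the spectrum, matching the 1 component.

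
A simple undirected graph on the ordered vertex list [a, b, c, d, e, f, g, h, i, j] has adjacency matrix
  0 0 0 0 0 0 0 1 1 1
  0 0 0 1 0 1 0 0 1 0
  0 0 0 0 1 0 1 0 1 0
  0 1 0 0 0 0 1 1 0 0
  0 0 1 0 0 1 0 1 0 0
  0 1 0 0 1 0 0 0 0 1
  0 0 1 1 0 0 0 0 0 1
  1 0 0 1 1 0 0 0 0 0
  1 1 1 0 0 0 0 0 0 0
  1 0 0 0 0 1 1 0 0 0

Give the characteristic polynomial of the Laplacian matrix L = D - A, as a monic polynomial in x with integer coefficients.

With the vertex order [a, b, c, d, e, f, g, h, i, j], the degrees are [3, 3, 3, 3, 3, 3, 3, 3, 3, 3], giving D = diag(3, 3, 3, 3, 3, 3, 3, 3, 3, 3) and L = D - A. The eigenvalues of L are [0, 2, 2, 2, 2, 2, 5, 5, 5, 5]; the characteristic polynomial is the product of (x - lambda_i), which multiplies out to x^10 - 30x^9 + 390x^8 - 2880x^7 + 13305x^6 - 39882x^5 + 77640x^4 - 94800x^3 + 66000x^2 - 20000x. The coefficient of x^9 equals -trace(L) = -30, matching the sum of degrees. By the matrix-tree theorem the graph has (1/10) * product of the nonzero eigenvalues = 2000 spanning trees. There is one zero in the spectrum, matching the 1 component.

x^10 - 30x^9 + 390x^8 - 2880x^7 + 13305x^6 - 39882x^5 + 77640x^4 - 94800x^3 + 66000x^2 - 20000x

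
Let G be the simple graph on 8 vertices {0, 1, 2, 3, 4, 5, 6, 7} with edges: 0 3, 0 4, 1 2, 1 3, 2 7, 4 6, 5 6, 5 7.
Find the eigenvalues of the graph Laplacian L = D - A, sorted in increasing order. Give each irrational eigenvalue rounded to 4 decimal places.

Each diagonal entry of L is the vertex degree and each off-diagonal entry is -1 where an edge is present, 0 otherwise; in the order [0, 1, 2, 3, 4, 5, 6, 7] the diagonal is [2, 2, 2, 2, 2, 2, 2, 2]. Since every row of L sums to 0, the all-ones vector is in the kernel and 0 is an eigenvalue. The single zero eigenvalue shows the graph is connected. By the matrix-tree theorem the graph has (1/8) * product of the nonzero eigenvalues = 8 spanning trees. The largest eigenvalue, 4, is at most the vertex count 8.

[0, 0.5858, 0.5858, 2, 2, 3.4142, 3.4142, 4]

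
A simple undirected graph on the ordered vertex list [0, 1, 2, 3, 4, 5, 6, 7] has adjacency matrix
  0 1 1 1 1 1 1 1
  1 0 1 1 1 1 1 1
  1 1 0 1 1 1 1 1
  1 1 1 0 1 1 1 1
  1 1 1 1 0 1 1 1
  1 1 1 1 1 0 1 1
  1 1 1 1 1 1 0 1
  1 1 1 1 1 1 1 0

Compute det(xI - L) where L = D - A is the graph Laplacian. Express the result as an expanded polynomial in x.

Each diagonal entry of L is the vertex degree and each off-diagonal entry is -1 where an edge is present, 0 otherwise; in the order [0, 1, 2, 3, 4, 5, 6, 7] the diagonal is [7, 7, 7, 7, 7, 7, 7, 7]. The eigenvalues of L are [0, 8, 8, 8, 8, 8, 8, 8]; the characteristic polynomial is the product of (x - lambda_i), which multiplies out to x^8 - 56x^7 + 1344x^6 - 17920x^5 + 143360x^4 - 688128x^3 + 1835008x^2 - 2097152x. The coefficient of x^7 equals -trace(L) = -56, matching the sum of degrees. The eigenvalues sum to 56, which equals trace(L) = 2|E|.

x^8 - 56x^7 + 1344x^6 - 17920x^5 + 143360x^4 - 688128x^3 + 1835008x^2 - 2097152x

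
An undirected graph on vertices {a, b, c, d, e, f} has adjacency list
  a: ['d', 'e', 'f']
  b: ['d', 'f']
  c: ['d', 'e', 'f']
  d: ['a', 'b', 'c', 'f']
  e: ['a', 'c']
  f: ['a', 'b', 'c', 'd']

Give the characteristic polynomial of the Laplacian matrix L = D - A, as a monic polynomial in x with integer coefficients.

x^6 - 18x^5 + 124x^4 - 406x^3 + 627x^2 - 360x

Each diagonal entry of L is the vertex degree and each off-diagonal entry is -1 where an edge is present, 0 otherwise; in the order [a, b, c, d, e, f] the diagonal is [3, 2, 3, 4, 2, 4]. Computing det(xI - L) by cofactor expansion (or equivalently via sum-over-permutations) gives x^6 - 18x^5 + 124x^4 - 406x^3 + 627x^2 - 360x. Since p(0) = det(-L) = 0, x divides p(x).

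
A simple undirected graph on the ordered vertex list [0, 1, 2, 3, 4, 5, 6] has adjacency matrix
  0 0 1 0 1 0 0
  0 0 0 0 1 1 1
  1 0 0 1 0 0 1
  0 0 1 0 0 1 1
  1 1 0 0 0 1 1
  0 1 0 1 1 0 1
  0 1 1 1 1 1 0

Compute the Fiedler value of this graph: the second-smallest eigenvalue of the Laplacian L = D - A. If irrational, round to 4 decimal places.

With the vertex order [0, 1, 2, 3, 4, 5, 6], the degrees are [2, 3, 3, 3, 4, 4, 5], giving D = diag(2, 3, 3, 3, 4, 4, 5) and L = D - A. The sorted Laplacian eigenvalues are [0, 1.6360, 2.1880, 3.8952, 4.7625, 5.3427, 6.1756]; the algebraic connectivity is the second entry, 1.6360. The eigenvalues sum to 24, which equals trace(L) = 2|E|. The largest eigenvalue, 6.1756, is at most the vertex count 7.

1.6360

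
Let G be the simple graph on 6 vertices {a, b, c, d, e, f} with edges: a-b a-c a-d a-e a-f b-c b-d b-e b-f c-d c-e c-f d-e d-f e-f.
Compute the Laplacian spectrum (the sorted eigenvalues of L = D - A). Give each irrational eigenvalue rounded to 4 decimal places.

[0, 6, 6, 6, 6, 6]

Each diagonal entry of L is the vertex degree and each off-diagonal entry is -1 where an edge is present, 0 otherwise; in the order [a, b, c, d, e, f] the diagonal is [5, 5, 5, 5, 5, 5]. Diagonalising L (or applying a numerical eigensolver to the 6x6 matrix) gives the spectrum above. The eigenvalues sum to 30, which equals trace(L) = 2|E|. The largest eigenvalue, 6, is at most the vertex count 6.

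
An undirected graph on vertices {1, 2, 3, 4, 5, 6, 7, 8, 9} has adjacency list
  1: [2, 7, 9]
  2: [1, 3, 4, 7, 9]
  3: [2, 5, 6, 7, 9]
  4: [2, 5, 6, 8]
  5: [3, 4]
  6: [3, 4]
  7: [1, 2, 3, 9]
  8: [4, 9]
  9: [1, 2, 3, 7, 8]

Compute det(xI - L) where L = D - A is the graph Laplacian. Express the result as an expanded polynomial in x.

Reading degrees in the order [1, 2, 3, 4, 5, 6, 7, 8, 9] gives [3, 5, 5, 4, 2, 2, 4, 2, 5]; set D = diag(3, 5, 5, 4, 2, 2, 4, 2, 5) and form L = D - A. L has integer entries, so p(x) = det(xI - L) has integer coefficients. Expanding the determinant yields x^9 - 32x^8 + 432x^7 - 3200x^6 + 14160x^5 - 38150x^4 + 60877x^3 - 52516x^2 + 18756x. The constant term is 0 because L is singular (the all-ones vector lies in its kernel). The eigenvalues sum to 32, which equals trace(L) = 2|E|.

x^9 - 32x^8 + 432x^7 - 3200x^6 + 14160x^5 - 38150x^4 + 60877x^3 - 52516x^2 + 18756x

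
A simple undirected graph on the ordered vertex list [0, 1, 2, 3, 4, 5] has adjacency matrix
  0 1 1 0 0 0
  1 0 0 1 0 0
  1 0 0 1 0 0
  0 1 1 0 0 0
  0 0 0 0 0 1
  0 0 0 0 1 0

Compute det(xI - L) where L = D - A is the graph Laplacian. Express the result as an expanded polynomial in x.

x^6 - 10x^5 + 36x^4 - 56x^3 + 32x^2

Each diagonal entry of L is the vertex degree and each off-diagonal entry is -1 where an edge is present, 0 otherwise; in the order [0, 1, 2, 3, 4, 5] the diagonal is [2, 2, 2, 2, 1, 1]. Computing det(xI - L) by cofactor expansion (or equivalently via sum-over-permutations) gives x^6 - 10x^5 + 36x^4 - 56x^3 + 32x^2. Since p(0) = det(-L) = 0, x divides p(x). The eigenvalues sum to 10, which equals trace(L) = 2|E|. There are 2 zeros in the spectrum, matching the 2 components.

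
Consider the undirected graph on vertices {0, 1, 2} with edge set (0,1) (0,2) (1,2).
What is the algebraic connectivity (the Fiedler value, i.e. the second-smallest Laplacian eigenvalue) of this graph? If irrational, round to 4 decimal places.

With the vertex order [0, 1, 2], the degrees are [2, 2, 2], giving D = diag(2, 2, 2) and L = D - A. Computing the eigenvalues of L and sorting gives [0, 3, 3]. The Fiedler value lambda_2 = 3 is strictly positive, so the graph is connected. By the matrix-tree theorem the graph has (1/3) * product of the nonzero eigenvalues = 3 spanning trees.

3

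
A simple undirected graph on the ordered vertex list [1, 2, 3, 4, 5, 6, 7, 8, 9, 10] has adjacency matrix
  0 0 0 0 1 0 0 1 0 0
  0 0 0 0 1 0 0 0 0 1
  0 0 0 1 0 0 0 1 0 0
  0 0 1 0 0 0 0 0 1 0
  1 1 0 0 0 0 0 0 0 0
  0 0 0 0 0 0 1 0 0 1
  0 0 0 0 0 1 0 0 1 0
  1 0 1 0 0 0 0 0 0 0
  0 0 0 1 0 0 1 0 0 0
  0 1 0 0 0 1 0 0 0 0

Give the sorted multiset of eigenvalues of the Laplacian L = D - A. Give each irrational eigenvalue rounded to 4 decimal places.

Reading degrees in the order [1, 2, 3, 4, 5, 6, 7, 8, 9, 10] gives [2, 2, 2, 2, 2, 2, 2, 2, 2, 2]; set D = diag(2, 2, 2, 2, 2, 2, 2, 2, 2, 2) and form L = D - A. Diagonalising L (or applying a numerical eigensolver to the 10x10 matrix) gives the spectrum above. The single zero eigenvalue shows the graph is connected. By the matrix-tree theorem the graph has (1/10) * product of the nonzero eigenvalues = 10 spanning trees.

[0, 0.3820, 0.3820, 1.3820, 1.3820, 2.6180, 2.6180, 3.6180, 3.6180, 4]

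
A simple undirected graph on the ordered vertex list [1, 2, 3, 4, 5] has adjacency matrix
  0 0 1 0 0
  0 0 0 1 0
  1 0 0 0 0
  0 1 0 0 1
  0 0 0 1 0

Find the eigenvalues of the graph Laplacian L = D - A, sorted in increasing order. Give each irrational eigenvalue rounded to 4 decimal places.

[0, 0, 1, 2, 3]

Each diagonal entry of L is the vertex degree and each off-diagonal entry is -1 where an edge is present, 0 otherwise; in the order [1, 2, 3, 4, 5] the diagonal is [1, 1, 1, 2, 1]. Diagonalising L (or applying a numerical eigensolver to the 5x5 matrix) gives the spectrum above. The 2 zero eigenvalues correspond to the 2 connected components. The largest eigenvalue, 3, is at most the vertex count 5.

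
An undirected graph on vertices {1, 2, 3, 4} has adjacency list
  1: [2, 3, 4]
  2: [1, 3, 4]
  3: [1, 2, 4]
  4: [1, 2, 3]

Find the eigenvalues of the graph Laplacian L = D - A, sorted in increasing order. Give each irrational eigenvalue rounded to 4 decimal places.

[0, 4, 4, 4]

Reading degrees in the order [1, 2, 3, 4] gives [3, 3, 3, 3]; set D = diag(3, 3, 3, 3) and form L = D - A. The multiplicity of 0 as a Laplacian eigenvalue equals the number of connected components. The single zero eigenvalue shows the graph is connected. The eigenvalues sum to 12, which equals trace(L) = 2|E|.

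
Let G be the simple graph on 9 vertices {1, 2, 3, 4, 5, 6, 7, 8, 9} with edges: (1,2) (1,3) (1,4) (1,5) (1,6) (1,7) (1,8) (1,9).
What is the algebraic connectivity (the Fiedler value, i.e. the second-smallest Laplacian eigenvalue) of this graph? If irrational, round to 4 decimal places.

1

Reading degrees in the order [1, 2, 3, 4, 5, 6, 7, 8, 9] gives [8, 1, 1, 1, 1, 1, 1, 1, 1]; set D = diag(8, 1, 1, 1, 1, 1, 1, 1, 1) and form L = D - A. Computing the eigenvalues of L and sorting gives [0, 1, 1, 1, 1, 1, 1, 1, 9]. The Fiedler value lambda_2 = 1 is strictly positive, so the graph is connected. The eigenvalues sum to 16, which equals trace(L) = 2|E|. The largest eigenvalue, 9, is at most the vertex count 9.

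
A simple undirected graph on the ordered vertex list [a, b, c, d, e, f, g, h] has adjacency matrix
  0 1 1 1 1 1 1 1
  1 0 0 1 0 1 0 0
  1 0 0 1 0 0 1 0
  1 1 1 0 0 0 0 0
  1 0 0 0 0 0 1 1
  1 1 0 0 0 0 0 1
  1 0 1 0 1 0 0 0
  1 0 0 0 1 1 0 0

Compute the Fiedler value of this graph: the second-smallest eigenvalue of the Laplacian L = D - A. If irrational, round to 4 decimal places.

1.7530

Each diagonal entry of L is the vertex degree and each off-diagonal entry is -1 where an edge is present, 0 otherwise; in the order [a, b, c, d, e, f, g, h] the diagonal is [7, 3, 3, 3, 3, 3, 3, 3]. Computing the eigenvalues of L and sorting gives [0, 1.7530, 1.7530, 3.4450, 3.4450, 4.8019, 4.8019, 8]. The Fiedler value lambda_2 = 1.7530 is strictly positive, so the graph is connected. The largest eigenvalue, 8, is at most the vertex count 8.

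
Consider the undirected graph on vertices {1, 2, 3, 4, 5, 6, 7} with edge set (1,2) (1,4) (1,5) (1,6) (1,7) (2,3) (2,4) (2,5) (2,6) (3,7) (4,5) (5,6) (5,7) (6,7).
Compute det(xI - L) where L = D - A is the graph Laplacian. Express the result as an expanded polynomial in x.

Reading degrees in the order [1, 2, 3, 4, 5, 6, 7] gives [5, 5, 2, 3, 5, 4, 4]; set D = diag(5, 5, 2, 3, 5, 4, 4) and form L = D - A. L has integer entries, so p(x) = det(xI - L) has integer coefficients. Expanding the determinant yields x^7 - 28x^6 + 318x^5 - 1866x^4 + 5930x^3 - 9602x^2 + 6132x. The constant term is 0 because L is singular (the all-ones vector lies in its kernel). By the matrix-tree theorem the graph has (1/7) * product of the nonzero eigenvalues = 876 spanning trees. The eigenvalues sum to 28, which equals trace(L) = 2|E|.

x^7 - 28x^6 + 318x^5 - 1866x^4 + 5930x^3 - 9602x^2 + 6132x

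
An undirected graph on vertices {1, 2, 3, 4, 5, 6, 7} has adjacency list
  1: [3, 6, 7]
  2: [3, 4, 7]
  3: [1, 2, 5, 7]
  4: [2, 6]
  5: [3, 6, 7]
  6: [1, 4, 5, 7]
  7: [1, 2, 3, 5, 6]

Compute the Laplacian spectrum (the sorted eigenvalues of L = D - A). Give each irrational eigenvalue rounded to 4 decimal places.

Each diagonal entry of L is the vertex degree and each off-diagonal entry is -1 where an edge is present, 0 otherwise; in the order [1, 2, 3, 4, 5, 6, 7] the diagonal is [3, 3, 4, 2, 3, 4, 5]. Diagonalising L (or applying a numerical eigensolver to the 7x7 matrix) gives the spectrum above. There is one zero in the spectrum, matching the 1 component. By the matrix-tree theorem the graph has (1/7) * product of the nonzero eigenvalues = 327 spanning trees.

[0, 1.6629, 2.7911, 3, 4.6699, 5.6975, 6.1786]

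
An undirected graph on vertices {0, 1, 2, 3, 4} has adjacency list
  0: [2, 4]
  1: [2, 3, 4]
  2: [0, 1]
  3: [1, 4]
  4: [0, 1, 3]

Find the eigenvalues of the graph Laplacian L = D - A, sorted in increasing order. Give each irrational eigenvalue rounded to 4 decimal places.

With the vertex order [0, 1, 2, 3, 4], the degrees are [2, 3, 2, 2, 3], giving D = diag(2, 3, 2, 2, 3) and L = D - A. The multiplicity of 0 as a Laplacian eigenvalue equals the number of connected components.

[0, 1.3820, 2.3820, 3.6180, 4.6180]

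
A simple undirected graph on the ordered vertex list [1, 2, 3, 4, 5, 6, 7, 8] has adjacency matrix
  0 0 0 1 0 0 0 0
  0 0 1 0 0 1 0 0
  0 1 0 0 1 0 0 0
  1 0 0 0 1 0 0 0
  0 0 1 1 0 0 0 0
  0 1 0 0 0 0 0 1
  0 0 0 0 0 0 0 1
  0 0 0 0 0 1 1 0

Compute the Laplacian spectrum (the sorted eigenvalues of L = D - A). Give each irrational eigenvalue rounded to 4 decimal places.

With the vertex order [1, 2, 3, 4, 5, 6, 7, 8], the degrees are [1, 2, 2, 2, 2, 2, 1, 2], giving D = diag(1, 2, 2, 2, 2, 2, 1, 2) and L = D - A. Diagonalising L (or applying a numerical eigensolver to the 8x8 matrix) gives the spectrum above.

[0, 0.1522, 0.5858, 1.2346, 2, 2.7654, 3.4142, 3.8478]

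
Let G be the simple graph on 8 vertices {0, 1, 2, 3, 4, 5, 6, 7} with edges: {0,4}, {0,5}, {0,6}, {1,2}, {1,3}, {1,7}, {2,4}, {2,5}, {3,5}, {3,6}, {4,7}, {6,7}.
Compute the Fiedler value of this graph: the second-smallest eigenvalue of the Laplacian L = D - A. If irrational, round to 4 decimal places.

2

Reading degrees in the order [0, 1, 2, 3, 4, 5, 6, 7] gives [3, 3, 3, 3, 3, 3, 3, 3]; set D = diag(3, 3, 3, 3, 3, 3, 3, 3) and form L = D - A. The sorted Laplacian eigenvalues are [0, 2, 2, 2, 4, 4, 4, 6]; the algebraic connectivity is the second entry, 2. The largest eigenvalue, 6, is at most the vertex count 8.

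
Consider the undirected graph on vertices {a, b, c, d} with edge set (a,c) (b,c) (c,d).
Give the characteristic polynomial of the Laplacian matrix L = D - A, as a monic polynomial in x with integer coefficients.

Reading degrees in the order [a, b, c, d] gives [1, 1, 3, 1]; set D = diag(1, 1, 3, 1) and form L = D - A. The eigenvalues of L are [0, 1, 1, 4]; the characteristic polynomial is the product of (x - lambda_i), which multiplies out to x^4 - 6x^3 + 9x^2 - 4x. Since p(0) = det(-L) = 0, x divides p(x). There is one zero in the spectrum, matching the 1 component.

x^4 - 6x^3 + 9x^2 - 4x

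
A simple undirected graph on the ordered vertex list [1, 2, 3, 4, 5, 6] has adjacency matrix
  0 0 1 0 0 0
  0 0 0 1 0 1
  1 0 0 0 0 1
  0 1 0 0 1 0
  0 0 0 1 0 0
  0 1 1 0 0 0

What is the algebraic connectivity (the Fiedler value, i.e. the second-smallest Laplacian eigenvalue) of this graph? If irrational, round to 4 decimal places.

0.2679

Reading degrees in the order [1, 2, 3, 4, 5, 6] gives [1, 2, 2, 2, 1, 2]; set D = diag(1, 2, 2, 2, 1, 2) and form L = D - A. The smallest Laplacian eigenvalue is always 0. The next one, lambda_2 = 0.2679, measures how hard the graph is to disconnect: larger values mean better connectivity. By the matrix-tree theorem the graph has (1/6) * product of the nonzero eigenvalues = 1 spanning tree.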